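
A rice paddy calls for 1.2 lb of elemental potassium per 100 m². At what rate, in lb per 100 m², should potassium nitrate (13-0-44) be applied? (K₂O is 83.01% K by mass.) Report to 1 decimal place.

3.3 lb of product per hundred sq m

As K₂O: 1.2 / 0.8301 = 1.44561 lb per 100 m².
Product per 100 m² = 1.44561 / 44% = 3.28547 lb.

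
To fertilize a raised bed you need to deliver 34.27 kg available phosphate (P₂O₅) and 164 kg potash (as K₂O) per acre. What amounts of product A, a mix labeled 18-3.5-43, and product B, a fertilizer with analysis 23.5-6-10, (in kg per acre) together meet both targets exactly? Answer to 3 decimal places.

Let a = kg of product A, b = kg of product B (per acre).
P₂O₅: 0.035·a + 0.06·b = 34.27
K₂O: 0.43·a + 0.1·b = 164
Eliminate a: (row1) − 0.035/0.43·(row2) → 0.0518605·b = 20.9212, so b = 403.4126.
Back-substitute: a = (34.27 − 0.06·403.4126) / 0.035 = 287.57848.

287.578 kg product A, 403.413 kg product B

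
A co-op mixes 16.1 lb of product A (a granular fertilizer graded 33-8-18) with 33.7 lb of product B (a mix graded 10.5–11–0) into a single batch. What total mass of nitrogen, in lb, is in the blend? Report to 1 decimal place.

N mass = 33%×16.1 + 10.5%×33.7 = 8.8515 lb.

8.9 lb N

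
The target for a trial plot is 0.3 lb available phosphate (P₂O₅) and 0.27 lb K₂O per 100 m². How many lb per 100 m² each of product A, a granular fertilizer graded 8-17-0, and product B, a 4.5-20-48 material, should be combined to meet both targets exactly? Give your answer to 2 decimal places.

1.10 lb product A, 0.56 lb product B

With a, b = lb per 100 m² of product A and product B:
P₂O₅: 0.17·a + 0.2·b = 0.3
K₂O: 0·a + 0.48·b = 0.27
Solving simultaneously: a = 1.10294, b = 0.5625.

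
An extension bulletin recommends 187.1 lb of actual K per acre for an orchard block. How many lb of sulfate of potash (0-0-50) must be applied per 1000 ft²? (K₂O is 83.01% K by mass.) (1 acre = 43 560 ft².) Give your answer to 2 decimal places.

As K₂O: 187.1 / 0.8301 = 225.395 lb per acre.
Product per acre = 225.395 / 50% = 450.789 lb.
Convert to per 1000 ft²: 450.789 × 0.0229568 = 10.3487 lb.

10.35 lb of product per thousand sq ft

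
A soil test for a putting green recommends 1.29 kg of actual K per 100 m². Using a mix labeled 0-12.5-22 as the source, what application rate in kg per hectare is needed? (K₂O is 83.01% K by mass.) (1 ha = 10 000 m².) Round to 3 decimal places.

As K₂O: 1.29 / 0.8301 = 1.55403 kg per 100 m².
Product per 100 m² = 1.55403 / 22% = 7.06377 kg.
Convert to per hectare: 7.06377 × 100 = 706.3771 kg.

706.377 kg of product per hectare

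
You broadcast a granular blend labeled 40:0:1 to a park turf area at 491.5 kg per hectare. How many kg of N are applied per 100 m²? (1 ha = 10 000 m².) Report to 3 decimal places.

1.966 kg N per hundred sq m

nitrogen per hectare = 491.5 × 40% = 196.6 kg.
Convert to per 100 m²: 196.6 × 0.01 = 1.966 kg.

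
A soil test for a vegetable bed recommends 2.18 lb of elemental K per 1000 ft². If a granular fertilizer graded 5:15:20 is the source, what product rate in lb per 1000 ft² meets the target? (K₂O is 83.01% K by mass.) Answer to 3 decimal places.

As K₂O: 2.18 / 0.8301 = 2.62619 lb per 1000 ft².
Product per 1000 ft² = 2.62619 / 20% = 13.1309 lb.

13.131 lb of product per thousand sq ft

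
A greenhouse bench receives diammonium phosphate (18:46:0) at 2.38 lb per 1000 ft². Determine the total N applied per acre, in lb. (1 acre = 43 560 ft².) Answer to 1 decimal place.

nitrogen per 1000 ft² = 2.38 × 18% = 0.4284 lb.
Convert to per acre: 0.4284 × 43.56 = 18.6611 lb.

18.7 lb N per acre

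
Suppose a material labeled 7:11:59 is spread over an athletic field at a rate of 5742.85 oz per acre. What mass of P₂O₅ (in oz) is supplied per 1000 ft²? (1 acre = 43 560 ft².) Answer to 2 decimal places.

14.50 oz P₂O₅ per thousand sq ft

P₂O₅ per acre = 5742.85 × 11% = 631.714 oz.
Convert to per 1000 ft²: 631.714 × 0.0229568 = 14.5021 oz.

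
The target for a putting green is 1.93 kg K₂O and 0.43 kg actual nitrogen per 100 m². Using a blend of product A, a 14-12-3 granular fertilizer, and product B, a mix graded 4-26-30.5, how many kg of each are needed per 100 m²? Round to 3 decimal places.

With a, b = kg per 100 m² of product A and product B:
K₂O: 0.03·a + 0.305·b = 1.93
N: 0.14·a + 0.04·b = 0.43
Solving simultaneously: a = 1.3, b = 6.2.

1.300 kg product A, 6.200 kg product B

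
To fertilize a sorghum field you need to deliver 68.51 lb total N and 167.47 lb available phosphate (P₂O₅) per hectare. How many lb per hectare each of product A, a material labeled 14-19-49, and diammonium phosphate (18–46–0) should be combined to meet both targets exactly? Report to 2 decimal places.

45.36 lb product A, 345.33 lb diammonium phosphate

Let a = lb of product A, b = lb of diammonium phosphate (per hectare).
N: 0.14·a + 0.18·b = 68.51
P₂O₅: 0.19·a + 0.46·b = 167.47
Solving simultaneously: a = 45.3642, b = 345.328.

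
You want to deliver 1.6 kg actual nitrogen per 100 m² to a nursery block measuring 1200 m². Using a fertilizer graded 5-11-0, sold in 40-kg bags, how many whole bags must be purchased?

Product per 100 m² = 1.6 / 5% = 32 kg.
Total product = 32 × 1200 / 100 = 384 kg.
Bags = ⌈384 / 40⌉ = 10.

10 bags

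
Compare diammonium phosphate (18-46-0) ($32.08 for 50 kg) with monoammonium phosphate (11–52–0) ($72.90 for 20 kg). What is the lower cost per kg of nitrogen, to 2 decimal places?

$3.56 per kg N (diammonium phosphate)

diammonium phosphate: N per bag = 50 × 18% = 9 kg; cost = 32.08 / 9 = $3.5644/kg N.
monoammonium phosphate: N per bag = 20 × 11% = 2.2 kg; cost = 72.90 / 2.2 = $33.1364/kg N.
diammonium phosphate is cheaper.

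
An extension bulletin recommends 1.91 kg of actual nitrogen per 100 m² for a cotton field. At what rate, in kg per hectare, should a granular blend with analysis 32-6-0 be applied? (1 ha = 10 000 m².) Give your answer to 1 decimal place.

Product per 100 m² = 1.91 / 32% = 5.96875 kg.
Convert to per hectare: 5.96875 × 100 = 596.875 kg.

596.9 kg of product per hectare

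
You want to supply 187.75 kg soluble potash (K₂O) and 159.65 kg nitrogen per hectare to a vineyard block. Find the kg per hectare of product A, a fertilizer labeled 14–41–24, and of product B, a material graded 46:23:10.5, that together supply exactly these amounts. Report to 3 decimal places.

Let a = kg of product A, b = kg of product B (per hectare).
K₂O: 0.24·a + 0.105·b = 187.75
N: 0.14·a + 0.46·b = 159.65
Eliminate b: (row1) − 0.105/0.46·(row2) → 0.208043·a = 151.308, so a = 727.29101.
Then b = (159.65 − 0.14·727.29101) / 0.46 = 125.7158.

727.291 kg product A, 125.716 kg product B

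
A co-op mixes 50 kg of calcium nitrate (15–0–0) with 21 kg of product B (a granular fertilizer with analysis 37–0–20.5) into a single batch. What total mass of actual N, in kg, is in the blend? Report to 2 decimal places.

N mass = 15%×50 + 37%×21 = 15.27 kg.

15.27 kg N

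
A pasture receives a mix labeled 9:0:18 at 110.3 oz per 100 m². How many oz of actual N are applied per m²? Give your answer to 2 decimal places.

0.10 oz N per sq m

nitrogen per 100 m² = 110.3 × 9% = 9.927 oz.
Convert to per m²: 9.927 × 0.01 = 0.09927 oz.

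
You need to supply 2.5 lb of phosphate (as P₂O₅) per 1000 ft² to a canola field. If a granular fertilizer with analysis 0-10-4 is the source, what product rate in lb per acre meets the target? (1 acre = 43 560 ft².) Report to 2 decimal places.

1089.00 lb of product per acre

Product per 1000 ft² = 2.5 / 10% = 25 lb.
Convert to per acre: 25 × 43.56 = 1089 lb.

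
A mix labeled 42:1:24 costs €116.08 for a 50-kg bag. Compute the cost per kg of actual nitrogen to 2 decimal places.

N in bag = 50 × 42% = 21 kg.
Cost per kg N = €116.08 / 21 = €5.5276.

€5.53 per kg N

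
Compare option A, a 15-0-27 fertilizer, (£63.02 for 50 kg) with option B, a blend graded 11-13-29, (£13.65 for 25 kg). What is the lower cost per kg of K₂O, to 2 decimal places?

£1.88 per kg K₂O (option B)

option A: K₂O per bag = 50 × 27% = 13.5 kg; cost = 63.02 / 13.5 = £4.6681/kg K₂O.
option B: K₂O per bag = 25 × 29% = 7.25 kg; cost = 13.65 / 7.25 = £1.8828/kg K₂O.
option B is cheaper.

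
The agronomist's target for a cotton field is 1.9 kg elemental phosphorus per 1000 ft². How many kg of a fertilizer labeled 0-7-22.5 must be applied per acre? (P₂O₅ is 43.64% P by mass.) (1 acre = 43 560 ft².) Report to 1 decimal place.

As P₂O₅: 1.9 / 0.4364 = 4.3538 kg per 1000 ft².
Product per 1000 ft² = 4.3538 / 7% = 62.1972 kg.
Convert to per acre: 62.1972 × 43.56 = 2709.31 kg.

2709.3 kg of product per acre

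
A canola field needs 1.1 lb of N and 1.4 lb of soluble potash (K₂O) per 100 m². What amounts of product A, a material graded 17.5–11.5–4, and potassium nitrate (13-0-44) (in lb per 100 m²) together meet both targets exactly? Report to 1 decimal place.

With a, b = lb per 100 m² of product A and potassium nitrate:
N: 0.175·a + 0.13·b = 1.1
K₂O: 0.04·a + 0.44·b = 1.4
Eliminate a: (row1) − 0.175/0.04·(row2) → -1.795·b = -5.025, so b = 2.79944.
Back-substitute: a = (1.1 − 0.13·2.79944) / 0.175 = 4.20613.

4.2 lb product A, 2.8 lb potassium nitrate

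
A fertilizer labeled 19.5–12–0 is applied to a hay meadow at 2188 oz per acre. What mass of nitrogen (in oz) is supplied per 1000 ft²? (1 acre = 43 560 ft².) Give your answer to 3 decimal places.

nitrogen per acre = 2188 × 19.5% = 426.66 oz.
Convert to per 1000 ft²: 426.66 × 0.0229568 = 9.79477 oz.

9.795 oz N per thousand sq ft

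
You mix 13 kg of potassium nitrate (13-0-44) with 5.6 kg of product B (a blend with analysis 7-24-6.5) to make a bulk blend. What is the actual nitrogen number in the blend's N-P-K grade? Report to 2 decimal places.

Total mass = 13 + 5.6 = 18.6 kg.
N mass = 13%×13 + 7%×5.6 = 2.082 kg.
% N = 2.082 / 18.6 = 11.1935%.

11.19% N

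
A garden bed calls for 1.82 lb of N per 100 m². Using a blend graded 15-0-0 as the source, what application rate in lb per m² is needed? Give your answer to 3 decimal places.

Product per 100 m² = 1.82 / 15% = 12.1333 lb.
Convert to per m²: 12.1333 × 0.01 = 0.121333 lb.

0.121 lb of product per sq m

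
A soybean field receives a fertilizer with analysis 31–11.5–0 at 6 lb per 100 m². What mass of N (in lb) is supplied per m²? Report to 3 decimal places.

nitrogen per 100 m² = 6 × 31% = 1.86 lb.
Convert to per m²: 1.86 × 0.01 = 0.0186 lb.

0.019 lb N per sq m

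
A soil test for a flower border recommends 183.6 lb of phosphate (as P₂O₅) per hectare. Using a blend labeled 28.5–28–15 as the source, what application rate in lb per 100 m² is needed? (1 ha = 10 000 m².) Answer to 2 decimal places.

6.56 lb of product per hundred sq m

Product per hectare = 183.6 / 28% = 655.714 lb.
Convert to per 100 m²: 655.714 × 0.01 = 6.55714 lb.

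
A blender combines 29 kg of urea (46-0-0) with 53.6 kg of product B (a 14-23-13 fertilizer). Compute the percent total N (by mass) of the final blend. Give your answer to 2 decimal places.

25.23% N

Total mass = 29 + 53.6 = 82.6 kg.
N mass = 46%×29 + 14%×53.6 = 20.844 kg.
% N = 20.844 / 82.6 = 25.2349%.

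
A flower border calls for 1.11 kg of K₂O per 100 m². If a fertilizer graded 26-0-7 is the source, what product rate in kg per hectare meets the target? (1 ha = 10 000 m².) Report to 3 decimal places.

Product per 100 m² = 1.11 / 7% = 15.8571 kg.
Convert to per hectare: 15.8571 × 100 = 1585.7143 kg.

1585.714 kg of product per hectare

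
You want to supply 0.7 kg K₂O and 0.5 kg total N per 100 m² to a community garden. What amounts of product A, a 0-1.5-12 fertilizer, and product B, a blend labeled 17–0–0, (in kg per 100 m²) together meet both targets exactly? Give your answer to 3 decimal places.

Let a = kg of product A, b = kg of product B (per 100 m²).
K₂O: 0.12·a + 0·b = 0.7
N: 0·a + 0.17·b = 0.5
Solving simultaneously: a = 5.83333, b = 2.94118.

5.833 kg product A, 2.941 kg product B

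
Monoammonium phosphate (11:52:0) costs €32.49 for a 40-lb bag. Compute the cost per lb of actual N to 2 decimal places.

N in bag = 40 × 11% = 4.4 lb.
Cost per lb N = €32.49 / 4.4 = €7.3841.

€7.38 per lb N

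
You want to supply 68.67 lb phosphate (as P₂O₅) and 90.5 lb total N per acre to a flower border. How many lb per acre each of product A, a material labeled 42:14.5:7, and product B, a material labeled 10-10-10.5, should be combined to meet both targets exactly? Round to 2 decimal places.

Let a = lb of product A, b = lb of product B (per acre).
P₂O₅: 0.145·a + 0.1·b = 68.67
N: 0.42·a + 0.1·b = 90.5
Eliminate b: (row1) − 0.1/0.1·(row2) → -0.275·a = -21.83, so a = 79.3818.
Then b = (90.5 − 0.42·79.3818) / 0.1 = 571.596.

79.38 lb product A, 571.60 lb product B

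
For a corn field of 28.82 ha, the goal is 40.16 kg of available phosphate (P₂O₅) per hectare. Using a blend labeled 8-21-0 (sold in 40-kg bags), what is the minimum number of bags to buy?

138 bags

Product per hectare = 40.16 / 21% = 191.238 kg.
Total product = 191.238 × 28.82 = 5511.48 kg.
Bags = ⌈5511.48 / 40⌉ = 138.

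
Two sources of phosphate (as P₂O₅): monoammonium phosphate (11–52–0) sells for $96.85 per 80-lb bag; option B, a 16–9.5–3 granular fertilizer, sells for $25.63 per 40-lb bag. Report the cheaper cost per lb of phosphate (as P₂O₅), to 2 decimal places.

$2.33 per lb P₂O₅ (monoammonium phosphate)

monoammonium phosphate: P₂O₅ per bag = 80 × 52% = 41.6 lb; cost = 96.85 / 41.6 = $2.3281/lb P₂O₅.
option B: P₂O₅ per bag = 40 × 9.5% = 3.8 lb; cost = 25.63 / 3.8 = $6.7447/lb P₂O₅.
monoammonium phosphate is cheaper.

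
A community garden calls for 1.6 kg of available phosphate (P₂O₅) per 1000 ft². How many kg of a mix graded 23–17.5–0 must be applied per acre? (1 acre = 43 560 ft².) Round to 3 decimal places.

398.263 kg of product per acre

Product per 1000 ft² = 1.6 / 17.5% = 9.14286 kg.
Convert to per acre: 9.14286 × 43.56 = 398.2629 kg.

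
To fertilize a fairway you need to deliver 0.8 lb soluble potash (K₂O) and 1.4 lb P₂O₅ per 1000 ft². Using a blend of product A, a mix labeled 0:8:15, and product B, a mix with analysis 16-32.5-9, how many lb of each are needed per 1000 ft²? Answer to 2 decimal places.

Let a = lb of product A, b = lb of product B (per 1000 ft²).
K₂O: 0.15·a + 0.09·b = 0.8
P₂O₅: 0.08·a + 0.325·b = 1.4
Solving simultaneously: a = 3.22503, b = 3.51384.

3.23 lb product A, 3.51 lb product B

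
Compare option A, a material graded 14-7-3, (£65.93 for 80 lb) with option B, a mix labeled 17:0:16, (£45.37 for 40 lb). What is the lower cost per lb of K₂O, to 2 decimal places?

£7.09 per lb K₂O (option B)

option A: K₂O per bag = 80 × 3% = 2.4 lb; cost = 65.93 / 2.4 = £27.4708/lb K₂O.
option B: K₂O per bag = 40 × 16% = 6.4 lb; cost = 45.37 / 6.4 = £7.0891/lb K₂O.
option B is cheaper.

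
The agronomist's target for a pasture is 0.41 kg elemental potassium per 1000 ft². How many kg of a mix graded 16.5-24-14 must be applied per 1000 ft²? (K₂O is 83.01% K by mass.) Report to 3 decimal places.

As K₂O: 0.41 / 0.8301 = 0.493916 kg per 1000 ft².
Product per 1000 ft² = 0.493916 / 14% = 3.52797 kg.

3.528 kg of product per thousand sq ft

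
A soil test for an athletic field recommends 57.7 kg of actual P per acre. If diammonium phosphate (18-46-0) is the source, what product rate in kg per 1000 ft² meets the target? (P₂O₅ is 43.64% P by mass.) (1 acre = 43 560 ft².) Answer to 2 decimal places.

As P₂O₅: 57.7 / 0.4364 = 132.218 kg per acre.
Product per acre = 132.218 / 46% = 287.431 kg.
Convert to per 1000 ft²: 287.431 × 0.0229568 = 6.5985 kg.

6.60 kg of product per thousand sq ft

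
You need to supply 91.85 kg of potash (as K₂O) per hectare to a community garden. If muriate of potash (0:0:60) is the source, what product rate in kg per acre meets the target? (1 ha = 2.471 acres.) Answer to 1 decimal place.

62.0 kg of product per acre

Product per hectare = 91.85 / 60% = 153.083 kg.
Convert to per acre: 153.083 × 0.404694 = 61.952 kg.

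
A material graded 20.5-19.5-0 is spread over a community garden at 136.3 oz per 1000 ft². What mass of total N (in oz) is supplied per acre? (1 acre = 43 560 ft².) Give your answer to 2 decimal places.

1217.13 oz N per acre

nitrogen per 1000 ft² = 136.3 × 20.5% = 27.9415 oz.
Convert to per acre: 27.9415 × 43.56 = 1217.132 oz.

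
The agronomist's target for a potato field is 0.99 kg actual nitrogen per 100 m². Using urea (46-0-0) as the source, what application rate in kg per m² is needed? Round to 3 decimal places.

0.022 kg of product per sq m

Product per 100 m² = 0.99 / 46% = 2.15217 kg.
Convert to per m²: 2.15217 × 0.01 = 0.0215217 kg.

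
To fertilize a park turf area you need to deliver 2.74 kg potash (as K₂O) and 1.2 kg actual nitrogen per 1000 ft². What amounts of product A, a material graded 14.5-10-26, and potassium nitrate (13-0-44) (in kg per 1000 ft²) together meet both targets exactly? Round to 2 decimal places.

Let a = kg of product A, b = kg of potassium nitrate (per 1000 ft²).
K₂O: 0.26·a + 0.44·b = 2.74
N: 0.145·a + 0.13·b = 1.2
Eliminate a: (row1) − 0.26/0.145·(row2) → 0.206897·b = 0.588276, so b = 2.84333.
Back-substitute: a = (2.74 − 0.44·2.84333) / 0.26 = 5.72667.

5.73 kg product A, 2.84 kg potassium nitrate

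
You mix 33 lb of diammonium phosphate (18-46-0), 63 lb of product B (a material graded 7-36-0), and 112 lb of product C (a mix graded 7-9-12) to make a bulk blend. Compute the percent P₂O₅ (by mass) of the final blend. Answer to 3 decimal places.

23.048% P₂O₅

Total mass = 33 + 63 + 112 = 208 lb.
P₂O₅ mass = 46%×33 + 36%×63 + 9%×112 = 47.94 lb.
% P₂O₅ = 47.94 / 208 = 23.0481%.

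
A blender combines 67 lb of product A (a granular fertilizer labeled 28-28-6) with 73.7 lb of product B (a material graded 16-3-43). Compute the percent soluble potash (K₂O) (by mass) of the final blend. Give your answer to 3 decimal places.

25.381% K₂O

Total mass = 67 + 73.7 = 140.7 lb.
K₂O mass = 6%×67 + 43%×73.7 = 35.711 lb.
% K₂O = 35.711 / 140.7 = 25.38095%.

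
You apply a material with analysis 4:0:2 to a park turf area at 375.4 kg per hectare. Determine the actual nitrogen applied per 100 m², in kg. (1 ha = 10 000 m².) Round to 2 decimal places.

0.15 kg N per hundred sq m

nitrogen per hectare = 375.4 × 4% = 15.016 kg.
Convert to per 100 m²: 15.016 × 0.01 = 0.15016 kg.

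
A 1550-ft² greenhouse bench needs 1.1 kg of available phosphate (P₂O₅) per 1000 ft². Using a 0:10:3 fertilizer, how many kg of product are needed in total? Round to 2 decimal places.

17.05 kg

Product per 1000 ft² = 1.1 / 10% = 11 kg.
Total product = 11 × 1550 / 1000 = 17.05 kg.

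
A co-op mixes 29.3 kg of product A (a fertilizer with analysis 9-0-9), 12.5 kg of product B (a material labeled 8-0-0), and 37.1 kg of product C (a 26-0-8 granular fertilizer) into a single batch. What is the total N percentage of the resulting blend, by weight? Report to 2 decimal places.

Total mass = 29.3 + 12.5 + 37.1 = 78.9 kg.
N mass = 9%×29.3 + 8%×12.5 + 26%×37.1 = 13.283 kg.
% N = 13.283 / 78.9 = 16.8352%.

16.84% N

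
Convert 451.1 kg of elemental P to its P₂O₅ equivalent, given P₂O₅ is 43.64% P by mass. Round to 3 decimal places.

P₂O₅ = 451.1 / 0.4364 = 1033.6847 kg.

1033.685 kg P₂O₅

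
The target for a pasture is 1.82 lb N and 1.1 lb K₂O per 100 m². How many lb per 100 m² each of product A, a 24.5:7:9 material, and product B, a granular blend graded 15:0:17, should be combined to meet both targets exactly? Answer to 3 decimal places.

5.130 lb product A, 3.755 lb product B

Per-100 m² balance (a = product A, b = product B):
N: 0.245·a + 0.15·b = 1.82
K₂O: 0.09·a + 0.17·b = 1.1
From row1: a = (1.82 − 0.15·b) / 0.245.
Into row2: 0.09·(1.82 − 0.15·b)/0.245 + 0.17·b = 1.1 → b = 3.75488, a = 5.12966.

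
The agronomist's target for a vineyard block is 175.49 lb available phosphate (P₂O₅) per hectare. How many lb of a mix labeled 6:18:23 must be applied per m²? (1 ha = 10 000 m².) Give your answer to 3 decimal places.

0.097 lb of product per sq m

Product per hectare = 175.49 / 18% = 974.944 lb.
Convert to per m²: 974.944 × 0.0001 = 0.0974944 lb.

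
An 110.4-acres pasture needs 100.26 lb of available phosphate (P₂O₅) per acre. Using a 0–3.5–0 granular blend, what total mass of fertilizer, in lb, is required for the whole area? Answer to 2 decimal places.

Product per acre = 100.26 / 3.5% = 2864.57 lb.
Total product = 2864.57 × 110.4 = 316248.686 lb.

316248.69 lb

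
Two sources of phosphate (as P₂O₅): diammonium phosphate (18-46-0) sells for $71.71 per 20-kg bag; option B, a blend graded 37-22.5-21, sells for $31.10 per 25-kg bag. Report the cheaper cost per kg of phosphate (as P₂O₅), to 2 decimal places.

$5.53 per kg P₂O₅ (option B)

diammonium phosphate: P₂O₅ per bag = 20 × 46% = 9.2 kg; cost = 71.71 / 9.2 = $7.7946/kg P₂O₅.
option B: P₂O₅ per bag = 25 × 22.5% = 5.625 kg; cost = 31.10 / 5.625 = $5.5289/kg P₂O₅.
option B is cheaper.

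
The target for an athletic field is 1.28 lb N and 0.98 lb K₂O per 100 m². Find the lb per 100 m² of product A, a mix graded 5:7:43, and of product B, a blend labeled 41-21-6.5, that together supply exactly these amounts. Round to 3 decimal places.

1.841 lb product A, 2.897 lb product B

With a, b = lb per 100 m² of product A and product B:
N: 0.05·a + 0.41·b = 1.28
K₂O: 0.43·a + 0.065·b = 0.98
Solving simultaneously: a = 1.84109, b = 2.89743.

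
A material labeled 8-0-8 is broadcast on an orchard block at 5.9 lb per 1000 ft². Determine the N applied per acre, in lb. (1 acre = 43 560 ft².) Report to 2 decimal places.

20.56 lb N per acre

nitrogen per 1000 ft² = 5.9 × 8% = 0.472 lb.
Convert to per acre: 0.472 × 43.56 = 20.5603 lb.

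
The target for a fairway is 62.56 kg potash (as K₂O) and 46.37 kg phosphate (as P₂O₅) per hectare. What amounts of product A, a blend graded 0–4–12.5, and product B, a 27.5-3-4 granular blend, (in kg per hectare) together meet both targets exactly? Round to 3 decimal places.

10.233 kg product A, 1532.023 kg product B

Let a = kg of product A, b = kg of product B (per hectare).
K₂O: 0.125·a + 0.04·b = 62.56
P₂O₅: 0.04·a + 0.03·b = 46.37
Eliminate b: (row1) − 0.04/0.03·(row2) → 0.0716667·a = 0.733333, so a = 10.2326.
Then b = (46.37 − 0.04·10.2326) / 0.03 = 1532.0233.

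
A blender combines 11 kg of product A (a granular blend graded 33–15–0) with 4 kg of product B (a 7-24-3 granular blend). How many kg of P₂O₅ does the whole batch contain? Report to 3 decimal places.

P₂O₅ mass = 15%×11 + 24%×4 = 2.61 kg.

2.610 kg P₂O₅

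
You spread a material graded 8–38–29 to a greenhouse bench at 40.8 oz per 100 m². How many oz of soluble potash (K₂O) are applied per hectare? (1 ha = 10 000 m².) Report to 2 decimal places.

K₂O per 100 m² = 40.8 × 29% = 11.832 oz.
Convert to per hectare: 11.832 × 100 = 1183.2 oz.

1183.20 oz K₂O per hectare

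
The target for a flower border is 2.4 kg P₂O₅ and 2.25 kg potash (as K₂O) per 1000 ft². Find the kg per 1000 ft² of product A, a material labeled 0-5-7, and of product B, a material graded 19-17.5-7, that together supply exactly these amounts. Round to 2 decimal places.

25.80 kg product A, 6.34 kg product B

With a, b = kg per 1000 ft² of product A and product B:
P₂O₅: 0.05·a + 0.175·b = 2.4
K₂O: 0.07·a + 0.07·b = 2.25
From row1: a = (2.4 − 0.175·b) / 0.05.
Into row2: 0.07·(2.4 − 0.175·b)/0.05 + 0.07·b = 2.25 → b = 6.34286, a = 25.8.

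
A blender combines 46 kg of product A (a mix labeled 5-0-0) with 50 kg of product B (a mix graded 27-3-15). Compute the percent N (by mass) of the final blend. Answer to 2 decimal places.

16.46% N

Total mass = 46 + 50 = 96 kg.
N mass = 5%×46 + 27%×50 = 15.8 kg.
% N = 15.8 / 96 = 16.4583%.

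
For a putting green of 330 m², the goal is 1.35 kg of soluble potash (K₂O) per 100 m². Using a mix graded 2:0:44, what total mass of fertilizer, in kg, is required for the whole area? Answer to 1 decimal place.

Product per 100 m² = 1.35 / 44% = 3.06818 kg.
Total product = 3.06818 × 330 / 100 = 10.125 kg.

10.1 kg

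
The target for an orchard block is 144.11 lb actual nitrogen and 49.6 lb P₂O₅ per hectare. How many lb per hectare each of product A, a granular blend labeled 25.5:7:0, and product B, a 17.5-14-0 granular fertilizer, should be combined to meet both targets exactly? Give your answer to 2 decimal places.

490.21 lb product A, 109.18 lb product B

With a, b = lb per hectare of product A and product B:
N: 0.255·a + 0.175·b = 144.11
P₂O₅: 0.07·a + 0.14·b = 49.6
Eliminate b: (row1) − 0.175/0.14·(row2) → 0.1675·a = 82.11, so a = 490.209.
Then b = (49.6 − 0.07·490.209) / 0.14 = 109.181.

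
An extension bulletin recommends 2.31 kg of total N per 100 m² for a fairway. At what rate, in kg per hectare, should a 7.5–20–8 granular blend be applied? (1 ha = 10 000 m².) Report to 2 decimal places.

3080.00 kg of product per hectare

Product per 100 m² = 2.31 / 7.5% = 30.8 kg.
Convert to per hectare: 30.8 × 100 = 3080 kg.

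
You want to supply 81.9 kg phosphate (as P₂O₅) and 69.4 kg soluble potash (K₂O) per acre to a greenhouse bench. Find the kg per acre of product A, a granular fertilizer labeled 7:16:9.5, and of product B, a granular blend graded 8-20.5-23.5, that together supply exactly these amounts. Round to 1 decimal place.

Let a = kg of product A, b = kg of product B (per acre).
P₂O₅: 0.16·a + 0.205·b = 81.9
K₂O: 0.095·a + 0.235·b = 69.4
From row1: a = (81.9 − 0.205·b) / 0.16.
Into row2: 0.095·(81.9 − 0.205·b)/0.16 + 0.235·b = 69.4 → b = 183.366, a = 276.938.

276.9 kg product A, 183.4 kg product B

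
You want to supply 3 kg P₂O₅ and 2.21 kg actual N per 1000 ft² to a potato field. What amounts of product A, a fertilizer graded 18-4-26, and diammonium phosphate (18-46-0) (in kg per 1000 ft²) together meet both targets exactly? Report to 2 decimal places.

6.30 kg product A, 5.97 kg diammonium phosphate

With a, b = kg per 1000 ft² of product A and diammonium phosphate:
P₂O₅: 0.04·a + 0.46·b = 3
N: 0.18·a + 0.18·b = 2.21
Eliminate a: (row1) − 0.04/0.18·(row2) → 0.42·b = 2.50889, so b = 5.97354.
Back-substitute: a = (3 − 0.46·5.97354) / 0.04 = 6.30423.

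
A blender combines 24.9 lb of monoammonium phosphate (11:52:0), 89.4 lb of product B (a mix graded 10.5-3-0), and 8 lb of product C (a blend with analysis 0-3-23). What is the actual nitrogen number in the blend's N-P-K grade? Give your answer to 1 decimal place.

9.9% N

Total mass = 24.9 + 89.4 + 8 = 122.3 lb.
N mass = 11%×24.9 + 10.5%×89.4 + 0%×8 = 12.126 lb.
% N = 12.126 / 122.3 = 9.91496%.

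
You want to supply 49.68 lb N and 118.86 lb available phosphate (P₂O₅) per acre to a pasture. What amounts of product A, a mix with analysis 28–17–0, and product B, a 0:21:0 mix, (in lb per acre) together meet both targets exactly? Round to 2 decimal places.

Per-acre balance (a = product A, b = product B):
N: 0.28·a + 0·b = 49.68
P₂O₅: 0.17·a + 0.21·b = 118.86
Eliminate a: (row1) − 0.28/0.17·(row2) → -0.345882·b = -146.089, so b = 422.367.
Back-substitute: a = (49.68 − 0·422.367) / 0.28 = 177.429.

177.43 lb product A, 422.37 lb product B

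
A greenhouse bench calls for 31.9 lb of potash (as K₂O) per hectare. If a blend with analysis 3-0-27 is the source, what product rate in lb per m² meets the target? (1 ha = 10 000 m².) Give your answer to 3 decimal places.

Product per hectare = 31.9 / 27% = 118.148 lb.
Convert to per m²: 118.148 × 0.0001 = 0.0118148 lb.

0.012 lb of product per sq m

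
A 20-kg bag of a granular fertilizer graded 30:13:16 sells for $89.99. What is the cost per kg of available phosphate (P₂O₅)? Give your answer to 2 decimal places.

P₂O₅ in bag = 20 × 13% = 2.6 kg.
Cost per kg P₂O₅ = $89.99 / 2.6 = $34.6115.

$34.61 per kg P₂O₅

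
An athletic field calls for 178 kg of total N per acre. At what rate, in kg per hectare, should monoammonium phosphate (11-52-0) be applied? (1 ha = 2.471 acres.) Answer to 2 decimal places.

3998.53 kg of product per hectare

Product per acre = 178 / 11% = 1618.18 kg.
Convert to per hectare: 1618.18 × 2.471 = 3998.527 kg.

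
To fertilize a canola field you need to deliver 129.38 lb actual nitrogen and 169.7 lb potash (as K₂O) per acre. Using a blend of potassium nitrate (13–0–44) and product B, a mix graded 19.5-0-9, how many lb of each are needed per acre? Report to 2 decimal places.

289.44 lb potassium nitrate, 470.53 lb product B

Per-acre balance (a = potassium nitrate, b = product B):
N: 0.13·a + 0.195·b = 129.38
K₂O: 0.44·a + 0.09·b = 169.7
From row1: a = (129.38 − 0.195·b) / 0.13.
Into row2: 0.44·(129.38 − 0.195·b)/0.13 + 0.09·b = 169.7 → b = 470.529, a = 289.437.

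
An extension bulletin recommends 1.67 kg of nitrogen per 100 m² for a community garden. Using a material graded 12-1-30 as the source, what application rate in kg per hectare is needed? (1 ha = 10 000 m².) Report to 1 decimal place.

1391.7 kg of product per hectare

Product per 100 m² = 1.67 / 12% = 13.9167 kg.
Convert to per hectare: 13.9167 × 100 = 1391.67 kg.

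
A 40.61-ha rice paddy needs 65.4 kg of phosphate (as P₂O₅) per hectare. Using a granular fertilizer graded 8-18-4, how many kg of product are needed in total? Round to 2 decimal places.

Product per hectare = 65.4 / 18% = 363.333 kg.
Total product = 363.333 × 40.61 = 14754.967 kg.

14754.97 kg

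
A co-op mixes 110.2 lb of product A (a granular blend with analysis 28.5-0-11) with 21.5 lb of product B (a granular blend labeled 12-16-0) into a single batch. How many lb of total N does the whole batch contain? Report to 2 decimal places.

N mass = 28.5%×110.2 + 12%×21.5 = 33.987 lb.

33.99 lb N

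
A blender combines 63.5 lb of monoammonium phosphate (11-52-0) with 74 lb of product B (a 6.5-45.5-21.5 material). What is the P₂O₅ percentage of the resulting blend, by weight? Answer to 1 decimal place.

Total mass = 63.5 + 74 = 137.5 lb.
P₂O₅ mass = 52%×63.5 + 45.5%×74 = 66.69 lb.
% P₂O₅ = 66.69 / 137.5 = 48.5018%.

48.5% P₂O₅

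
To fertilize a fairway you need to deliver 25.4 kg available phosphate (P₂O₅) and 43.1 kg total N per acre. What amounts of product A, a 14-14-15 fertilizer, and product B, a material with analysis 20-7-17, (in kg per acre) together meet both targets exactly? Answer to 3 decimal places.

113.352 kg product A, 136.154 kg product B

Per-acre balance (a = product A, b = product B):
P₂O₅: 0.14·a + 0.07·b = 25.4
N: 0.14·a + 0.2·b = 43.1
From row1: a = (25.4 − 0.07·b) / 0.14.
Into row2: 0.14·(25.4 − 0.07·b)/0.14 + 0.2·b = 43.1 → b = 136.1538, a = 113.3516.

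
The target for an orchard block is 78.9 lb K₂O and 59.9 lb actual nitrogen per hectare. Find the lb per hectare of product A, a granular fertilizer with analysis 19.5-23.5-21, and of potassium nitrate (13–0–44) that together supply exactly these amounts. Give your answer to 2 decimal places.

275.20 lb product A, 47.97 lb potassium nitrate

With a, b = lb per hectare of product A and potassium nitrate:
K₂O: 0.21·a + 0.44·b = 78.9
N: 0.195·a + 0.13·b = 59.9
Solving simultaneously: a = 275.197, b = 47.9744.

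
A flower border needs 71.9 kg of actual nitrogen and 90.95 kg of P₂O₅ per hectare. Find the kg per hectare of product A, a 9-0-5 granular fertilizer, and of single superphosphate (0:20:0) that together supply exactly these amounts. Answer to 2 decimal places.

798.89 kg product A, 454.75 kg single superphosphate

Let a = kg of product A, b = kg of single superphosphate (per hectare).
N: 0.09·a + 0·b = 71.9
P₂O₅: 0·a + 0.2·b = 90.95
Solving simultaneously: a = 798.889, b = 454.75.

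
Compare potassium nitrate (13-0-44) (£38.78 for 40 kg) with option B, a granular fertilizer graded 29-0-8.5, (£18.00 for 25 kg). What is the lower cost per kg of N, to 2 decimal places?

potassium nitrate: N per bag = 40 × 13% = 5.2 kg; cost = 38.78 / 5.2 = £7.4577/kg N.
option B: N per bag = 25 × 29% = 7.25 kg; cost = 18.00 / 7.25 = £2.4828/kg N.
option B is cheaper.

£2.48 per kg N (option B)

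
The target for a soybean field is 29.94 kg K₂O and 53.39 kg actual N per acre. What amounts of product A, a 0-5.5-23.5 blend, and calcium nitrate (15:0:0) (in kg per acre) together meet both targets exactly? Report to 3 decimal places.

127.404 kg product A, 355.933 kg calcium nitrate

Per-acre balance (a = product A, b = calcium nitrate):
K₂O: 0.235·a + 0·b = 29.94
N: 0·a + 0.15·b = 53.39
Solving simultaneously: a = 127.4043, b = 355.9333.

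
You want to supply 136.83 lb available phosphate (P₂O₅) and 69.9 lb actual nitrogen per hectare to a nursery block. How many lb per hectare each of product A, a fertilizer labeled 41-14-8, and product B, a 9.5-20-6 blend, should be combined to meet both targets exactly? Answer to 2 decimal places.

Per-hectare balance (a = product A, b = product B):
P₂O₅: 0.14·a + 0.2·b = 136.83
N: 0.41·a + 0.095·b = 69.9
Eliminate b: (row1) − 0.2/0.095·(row2) → -0.723158·a = -10.3279, so a = 14.2817.
Then b = (69.9 − 0.41·14.2817) / 0.095 = 674.153.

14.28 lb product A, 674.15 lb product B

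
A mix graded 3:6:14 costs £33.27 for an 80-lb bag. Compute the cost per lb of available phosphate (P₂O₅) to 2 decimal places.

£6.93 per lb P₂O₅

P₂O₅ in bag = 80 × 6% = 4.8 lb.
Cost per lb P₂O₅ = £33.27 / 4.8 = £6.9313.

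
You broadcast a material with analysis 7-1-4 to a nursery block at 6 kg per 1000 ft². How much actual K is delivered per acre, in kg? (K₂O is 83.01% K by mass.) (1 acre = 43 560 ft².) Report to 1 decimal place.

K₂O per 1000 ft² = 6 × 4% = 0.24 kg.
Elemental K = 0.24 × 0.8301 = 0.199224 kg per 1000 ft².
Convert to per acre: 0.199224 × 43.56 = 8.6782 kg.

8.7 kg K per acre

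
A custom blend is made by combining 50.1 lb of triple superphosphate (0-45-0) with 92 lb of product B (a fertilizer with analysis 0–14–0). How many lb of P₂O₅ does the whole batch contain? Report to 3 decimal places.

35.425 lb P₂O₅

P₂O₅ mass = 45%×50.1 + 14%×92 = 35.425 lb.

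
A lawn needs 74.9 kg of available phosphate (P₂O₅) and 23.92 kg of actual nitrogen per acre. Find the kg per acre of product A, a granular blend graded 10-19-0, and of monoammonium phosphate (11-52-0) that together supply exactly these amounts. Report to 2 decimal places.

135.03 kg product A, 94.70 kg monoammonium phosphate

Let a = kg of product A, b = kg of monoammonium phosphate (per acre).
P₂O₅: 0.19·a + 0.52·b = 74.9
N: 0.1·a + 0.11·b = 23.92
Eliminate b: (row1) − 0.52/0.11·(row2) → -0.282727·a = -38.1764, so a = 135.029.
Then b = (23.92 − 0.1·135.029) / 0.11 = 94.701.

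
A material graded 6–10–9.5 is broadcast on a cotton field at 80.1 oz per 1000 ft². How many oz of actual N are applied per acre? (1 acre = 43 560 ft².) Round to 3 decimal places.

nitrogen per 1000 ft² = 80.1 × 6% = 4.806 oz.
Convert to per acre: 4.806 × 43.56 = 209.3494 oz.

209.349 oz N per acre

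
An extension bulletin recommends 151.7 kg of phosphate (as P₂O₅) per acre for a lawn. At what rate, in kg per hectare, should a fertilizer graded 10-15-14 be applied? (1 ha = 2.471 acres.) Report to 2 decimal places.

2499.00 kg of product per hectare

Product per acre = 151.7 / 15% = 1011.33 kg.
Convert to per hectare: 1011.33 × 2.471 = 2499.0047 kg.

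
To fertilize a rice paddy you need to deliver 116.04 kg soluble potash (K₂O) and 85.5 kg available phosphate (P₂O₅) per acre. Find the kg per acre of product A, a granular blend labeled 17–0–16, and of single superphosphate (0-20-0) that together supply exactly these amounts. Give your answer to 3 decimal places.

725.250 kg product A, 427.500 kg single superphosphate

Per-acre balance (a = product A, b = single superphosphate):
K₂O: 0.16·a + 0·b = 116.04
P₂O₅: 0·a + 0.2·b = 85.5
Solving simultaneously: a = 725.25, b = 427.5.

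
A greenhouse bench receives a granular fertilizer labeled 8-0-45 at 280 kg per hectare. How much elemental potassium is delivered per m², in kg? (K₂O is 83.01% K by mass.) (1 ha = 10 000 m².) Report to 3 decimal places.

K₂O per hectare = 280 × 45% = 126 kg.
Elemental K = 126 × 0.8301 = 104.593 kg per hectare.
Convert to per m²: 104.593 × 0.0001 = 0.0104593 kg.

0.010 kg K per sq m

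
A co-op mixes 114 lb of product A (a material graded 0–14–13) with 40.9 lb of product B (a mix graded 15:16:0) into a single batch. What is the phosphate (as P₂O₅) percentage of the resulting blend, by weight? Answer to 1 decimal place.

14.5% P₂O₅

Total mass = 114 + 40.9 = 154.9 lb.
P₂O₅ mass = 14%×114 + 16%×40.9 = 22.504 lb.
% P₂O₅ = 22.504 / 154.9 = 14.5281%.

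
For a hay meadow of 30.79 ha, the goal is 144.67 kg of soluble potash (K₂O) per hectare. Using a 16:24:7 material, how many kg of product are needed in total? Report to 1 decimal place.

Product per hectare = 144.67 / 7% = 2066.71 kg.
Total product = 2066.71 × 30.79 = 63634.13 kg.

63634.1 kg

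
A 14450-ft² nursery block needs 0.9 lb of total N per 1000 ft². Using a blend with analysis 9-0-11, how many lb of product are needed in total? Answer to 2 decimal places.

Product per 1000 ft² = 0.9 / 9% = 10 lb.
Total product = 10 × 14450 / 1000 = 144.5 lb.

144.50 lb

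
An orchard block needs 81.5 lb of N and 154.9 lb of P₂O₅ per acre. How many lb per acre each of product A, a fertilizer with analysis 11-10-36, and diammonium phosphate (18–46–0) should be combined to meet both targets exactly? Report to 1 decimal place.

With a, b = lb per acre of product A and diammonium phosphate:
N: 0.11·a + 0.18·b = 81.5
P₂O₅: 0.1·a + 0.46·b = 154.9
Eliminate a: (row1) − 0.11/0.1·(row2) → -0.326·b = -88.89, so b = 272.669.
Back-substitute: a = (81.5 − 0.18·272.669) / 0.11 = 294.724.

294.7 lb product A, 272.7 lb diammonium phosphate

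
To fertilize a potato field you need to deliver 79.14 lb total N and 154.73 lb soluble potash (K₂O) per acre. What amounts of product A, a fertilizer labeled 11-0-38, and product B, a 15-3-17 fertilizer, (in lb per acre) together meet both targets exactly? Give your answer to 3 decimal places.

Let a = lb of product A, b = lb of product B (per acre).
N: 0.11·a + 0.15·b = 79.14
K₂O: 0.38·a + 0.17·b = 154.73
Solving simultaneously: a = 254.71802, b = 340.8068.

254.718 lb product A, 340.807 lb product B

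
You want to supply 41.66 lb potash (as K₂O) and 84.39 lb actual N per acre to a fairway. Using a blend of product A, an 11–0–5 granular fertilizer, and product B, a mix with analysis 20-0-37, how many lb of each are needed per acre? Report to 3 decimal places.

Per-acre balance (a = product A, b = product B):
K₂O: 0.05·a + 0.37·b = 41.66
N: 0.11·a + 0.2·b = 84.39
Eliminate b: (row1) − 0.37/0.2·(row2) → -0.1535·a = -114.462, so a = 745.6775.
Then b = (84.39 − 0.11·745.6775) / 0.2 = 11.8274.

745.678 lb product A, 11.827 lb product B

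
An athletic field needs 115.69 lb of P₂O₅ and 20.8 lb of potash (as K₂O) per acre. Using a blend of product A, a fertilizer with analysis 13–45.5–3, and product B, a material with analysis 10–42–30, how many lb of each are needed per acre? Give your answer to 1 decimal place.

Let a = lb of product A, b = lb of product B (per acre).
P₂O₅: 0.455·a + 0.42·b = 115.69
K₂O: 0.03·a + 0.3·b = 20.8
Solving simultaneously: a = 209.613, b = 48.3721.

209.6 lb product A, 48.4 lb product B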